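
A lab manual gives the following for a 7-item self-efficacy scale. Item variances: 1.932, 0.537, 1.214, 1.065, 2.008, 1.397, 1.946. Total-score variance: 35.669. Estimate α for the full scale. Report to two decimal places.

α = 0.84

Σσ²ᵢ = 1.932 + 0.537 + 1.214 + 1.065 + 2.008 + 1.397 + 1.946 = 10.099
α = (k/(k−1))·(1 − Σσ²ᵢ/σ²_T) = (7/6)·(1 − 10.099/35.669) = 0.84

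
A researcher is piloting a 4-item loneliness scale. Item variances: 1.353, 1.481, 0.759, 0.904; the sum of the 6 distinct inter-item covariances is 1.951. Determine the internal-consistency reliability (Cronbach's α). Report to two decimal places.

Σσ²ᵢ = 1.353 + 1.481 + 0.759 + 0.904 = 4.497
Sum of distinct covariances = 1.951
σ²_total = Σσ²ᵢ + 2·Σcov = 4.497 + 2 × 1.951 = 8.399
α = (4/3)·(1 − 4.497/8.399) = 0.62

Cronbach's α = 0.62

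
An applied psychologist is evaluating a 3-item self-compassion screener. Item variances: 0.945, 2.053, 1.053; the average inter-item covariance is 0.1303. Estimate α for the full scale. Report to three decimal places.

α = 0.243

Σσ²ᵢ = 0.945 + 2.053 + 1.053 = 4.051
Sum of the 3 distinct covariances = 3 × 0.1303 = 0.3909
σ²_T = Σσ²ᵢ + 2·Σcov = 4.051 + 2 × 0.3909 = 4.8328
α = (3/2)·(1 − 4.051/4.8328) = 0.243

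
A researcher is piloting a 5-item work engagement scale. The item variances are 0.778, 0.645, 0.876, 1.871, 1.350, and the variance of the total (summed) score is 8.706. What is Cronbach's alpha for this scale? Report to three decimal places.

sum of item variances = 0.778 + 0.645 + 0.876 + 1.871 + 1.350 = 5.520
α = (k/(k−1))·(1 − sum of item variances/Var(T)) = (5/4)·(1 − 5.520/8.706) = 0.457

α = 0.457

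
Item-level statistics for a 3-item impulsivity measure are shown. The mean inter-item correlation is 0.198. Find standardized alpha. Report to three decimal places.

Standardized α = k·r̄ / (1 + (k−1)·r̄) = 3 × 0.198 / (1 + 2 × 0.198)
  = 0.5940 / 1.3960 = 0.426

standardized alpha = 0.426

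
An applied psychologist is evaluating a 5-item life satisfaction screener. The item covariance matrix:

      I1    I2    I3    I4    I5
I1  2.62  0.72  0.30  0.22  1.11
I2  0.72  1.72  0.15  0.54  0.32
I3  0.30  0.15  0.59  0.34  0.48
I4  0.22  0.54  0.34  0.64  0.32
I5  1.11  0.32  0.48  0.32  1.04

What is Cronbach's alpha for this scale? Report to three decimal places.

Σσᵢ² = 2.62 + 1.72 + 0.59 + 0.64 + 1.04 = 6.61
Sum of off-diagonal covariances = 4.50
σ²_total = 6.61 + 2 × 4.50 = 15.61
α = (k/(k−1))·(1 − Σσᵢ²/σ²_total) = (5/4)·(1 − 6.61/15.61) = 0.721

Cronbach's alpha = 0.721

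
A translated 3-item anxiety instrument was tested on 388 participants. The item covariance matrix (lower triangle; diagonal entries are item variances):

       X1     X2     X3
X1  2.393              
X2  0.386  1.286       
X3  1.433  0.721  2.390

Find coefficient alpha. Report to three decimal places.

coefficient alpha = 0.683

sum of item variances = 2.393 + 1.286 + 2.390 = 6.069
Σ_{i<j} σ_ij = 2.540
σ²_T = 6.069 + 2 × 2.540 = 11.149
α = (k/(k−1))·(1 − sum of item variances/σ²_T) = (3/2)·(1 − 6.069/11.149) = 0.683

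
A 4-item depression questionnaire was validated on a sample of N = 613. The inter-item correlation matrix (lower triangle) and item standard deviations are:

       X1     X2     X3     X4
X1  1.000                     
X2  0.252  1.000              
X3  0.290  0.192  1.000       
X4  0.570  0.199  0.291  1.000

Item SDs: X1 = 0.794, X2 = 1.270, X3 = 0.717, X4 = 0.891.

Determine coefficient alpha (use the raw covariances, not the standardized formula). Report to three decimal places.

coefficient alpha = 0.590

Σσ²ᵢ = 0.794² + 1.270² + 0.717² + 0.891² = 3.5513
Covariances σ_ij = r_ij · s_i · s_j:
  σ(X1,X2) = 0.252 × 0.794 × 1.270 = 0.2541
  σ(X1,X3) = 0.290 × 0.794 × 0.717 = 0.1651
  σ(X1,X4) = 0.570 × 0.794 × 0.891 = 0.4032
  σ(X2,X3) = 0.192 × 1.270 × 0.717 = 0.1748
  σ(X2,X4) = 0.199 × 1.270 × 0.891 = 0.2252
  σ(X3,X4) = 0.291 × 0.717 × 0.891 = 0.1859
σ²_T = Σσ²ᵢ + 2·Σσ_ij = 3.5513 + 2 × 1.4083 = 6.3679
α = (4/3)·(1 − 3.5513/6.3679) = 0.590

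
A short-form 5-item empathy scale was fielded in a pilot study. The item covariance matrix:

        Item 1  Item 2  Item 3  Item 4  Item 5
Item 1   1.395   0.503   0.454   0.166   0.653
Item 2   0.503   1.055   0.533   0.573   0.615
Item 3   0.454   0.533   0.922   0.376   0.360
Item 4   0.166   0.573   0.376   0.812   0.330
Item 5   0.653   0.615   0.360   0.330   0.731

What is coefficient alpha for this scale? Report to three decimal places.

coefficient alpha = 0.812

Σσ²ᵢ = 1.395 + 1.055 + 0.922 + 0.812 + 0.731 = 4.915
Sum of off-diagonal covariances = 4.563
σ²_total = 4.915 + 2 × 4.563 = 14.041
α = (k/(k−1))·(1 − Σσ²ᵢ/σ²_total) = (5/4)·(1 − 4.915/14.041) = 0.812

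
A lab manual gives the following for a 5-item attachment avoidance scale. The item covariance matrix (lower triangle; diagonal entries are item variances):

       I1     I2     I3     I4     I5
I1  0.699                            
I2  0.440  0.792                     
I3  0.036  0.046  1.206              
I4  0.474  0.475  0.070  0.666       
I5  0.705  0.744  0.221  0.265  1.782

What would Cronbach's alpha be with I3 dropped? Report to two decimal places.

Remaining items: I1, I2, I4, I5 (k = 4).
sum of item variances = 0.699 + 0.792 + 0.666 + 1.782 = 3.939
σ²_T = 3.939 + 2 × 3.103 = 10.145
α (item deleted) = (4/3)·(1 − 3.939/10.145) = 0.82

Cronbach's alpha = 0.82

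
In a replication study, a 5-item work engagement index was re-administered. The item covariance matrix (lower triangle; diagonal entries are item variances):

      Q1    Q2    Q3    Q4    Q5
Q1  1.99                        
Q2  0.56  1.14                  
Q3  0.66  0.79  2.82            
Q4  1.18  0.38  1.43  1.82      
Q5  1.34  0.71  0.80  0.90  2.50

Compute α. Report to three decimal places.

α = 0.788

Σσᵢ² = 1.99 + 1.14 + 2.82 + 1.82 + 2.50 = 10.27
Sum of the distinct covariances = 8.75
σ²_T = 10.27 + 2 × 8.75 = 27.77
α = (k/(k−1))·(1 − Σσᵢ²/σ²_T) = (5/4)·(1 − 10.27/27.77) = 0.788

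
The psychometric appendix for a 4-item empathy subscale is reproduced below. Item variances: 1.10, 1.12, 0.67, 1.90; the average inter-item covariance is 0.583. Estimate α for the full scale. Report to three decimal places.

Σσ²ᵢ = 1.10 + 1.12 + 0.67 + 1.90 = 4.79
Sum of the 6 distinct covariances = 6 × 0.583 = 3.498
σ²_T = Σσ²ᵢ + 2·Σcov = 4.79 + 2 × 3.498 = 11.786
α = (4/3)·(1 − 4.79/11.786) = 0.791

α = 0.791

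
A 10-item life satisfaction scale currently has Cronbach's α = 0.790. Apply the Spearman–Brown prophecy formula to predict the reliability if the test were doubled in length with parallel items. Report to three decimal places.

Length factor m = 2
α' = m·α / (1 + (m−1)·α)
   = 2 × 0.790 / (1 + (2 − 1) × 0.790)
   = 1.5800 / 1.7900 = 0.883

predicted reliability = 0.883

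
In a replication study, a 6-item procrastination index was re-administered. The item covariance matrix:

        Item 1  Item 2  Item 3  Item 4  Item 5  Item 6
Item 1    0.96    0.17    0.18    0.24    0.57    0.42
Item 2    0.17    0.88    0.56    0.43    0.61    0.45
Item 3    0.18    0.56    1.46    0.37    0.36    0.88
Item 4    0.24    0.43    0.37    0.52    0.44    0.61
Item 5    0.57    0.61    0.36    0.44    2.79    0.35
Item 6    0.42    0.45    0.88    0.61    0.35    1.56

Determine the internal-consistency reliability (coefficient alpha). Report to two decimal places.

Σσ²ᵢ = 0.96 + 0.88 + 1.46 + 0.52 + 2.79 + 1.56 = 8.17
Sum of off-diagonal covariances = 6.64
σ²_total = 8.17 + 2 × 6.64 = 21.45
α = (k/(k−1))·(1 − Σσ²ᵢ/σ²_total) = (6/5)·(1 − 8.17/21.45) = 0.74

coefficient alpha = 0.74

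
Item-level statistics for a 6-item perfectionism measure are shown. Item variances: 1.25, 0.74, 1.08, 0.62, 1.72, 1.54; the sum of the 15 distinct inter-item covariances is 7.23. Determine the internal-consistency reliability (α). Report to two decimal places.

Σσᵢ² = 1.25 + 0.74 + 1.08 + 0.62 + 1.72 + 1.54 = 6.95
Sum of distinct covariances = 7.23
σ²_T = Σσᵢ² + 2·Σcov = 6.95 + 2 × 7.23 = 21.41
α = (6/5)·(1 − 6.95/21.41) = 0.81

α = 0.81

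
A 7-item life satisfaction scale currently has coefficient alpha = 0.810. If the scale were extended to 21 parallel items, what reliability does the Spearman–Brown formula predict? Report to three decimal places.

Length factor m = 21/7 = 3.0000
α' = m·α / (1 + (m−1)·α)
   = 21/7 × 0.810 / (1 + (21/7 − 1) × 0.810)
   = 2.4300 / 2.6200 = 0.927

predicted reliability = 0.927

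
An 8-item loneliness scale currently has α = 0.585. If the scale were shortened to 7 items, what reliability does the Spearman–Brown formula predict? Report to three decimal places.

predicted reliability = 0.552

Length factor m = 7/8 = 0.8750
α' = m·α / (1 − (1−m)·α)
   = 7/8 × 0.585 / (1 − (1 − 7/8) × 0.585)
   = 0.5119 / 0.9269 = 0.552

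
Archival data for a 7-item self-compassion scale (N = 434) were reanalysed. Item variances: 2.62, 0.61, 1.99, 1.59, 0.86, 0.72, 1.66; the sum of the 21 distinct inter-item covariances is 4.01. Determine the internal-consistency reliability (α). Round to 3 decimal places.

α = 0.518

sum of item variances = 2.62 + 0.61 + 1.99 + 1.59 + 0.86 + 0.72 + 1.66 = 10.05
Sum of distinct covariances = 4.01
Var(T) = sum of item variances + 2·Σcov = 10.05 + 2 × 4.01 = 18.07
α = (7/6)·(1 − 10.05/18.07) = 0.518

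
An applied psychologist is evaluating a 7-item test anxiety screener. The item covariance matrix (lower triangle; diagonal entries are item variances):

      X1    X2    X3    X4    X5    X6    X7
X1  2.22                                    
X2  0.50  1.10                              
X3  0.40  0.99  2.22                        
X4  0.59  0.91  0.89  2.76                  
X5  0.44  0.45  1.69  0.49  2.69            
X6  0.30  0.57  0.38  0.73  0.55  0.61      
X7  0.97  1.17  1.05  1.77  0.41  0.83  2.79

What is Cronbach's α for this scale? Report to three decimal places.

α = 0.806

Σσ²ᵢ = 2.22 + 1.10 + 2.22 + 2.76 + 2.69 + 0.61 + 2.79 = 14.39
Sum of off-diagonal covariances = 16.08
Var(T) = 14.39 + 2 × 16.08 = 46.55
α = (k/(k−1))·(1 − Σσ²ᵢ/Var(T)) = (7/6)·(1 − 14.39/46.55) = 0.806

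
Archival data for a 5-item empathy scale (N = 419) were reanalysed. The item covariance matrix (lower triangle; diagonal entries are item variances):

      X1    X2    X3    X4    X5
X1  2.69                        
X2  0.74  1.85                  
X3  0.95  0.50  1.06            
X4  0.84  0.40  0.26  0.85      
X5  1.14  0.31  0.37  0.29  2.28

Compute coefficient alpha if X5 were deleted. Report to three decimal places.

Remaining items: X1, X2, X3, X4 (k = 4).
Σσ²ᵢ = 2.69 + 1.85 + 1.06 + 0.85 = 6.45
σ²_total = 6.45 + 2 × 3.69 = 13.83
α (item deleted) = (4/3)·(1 − 6.45/13.83) = 0.711

α = 0.711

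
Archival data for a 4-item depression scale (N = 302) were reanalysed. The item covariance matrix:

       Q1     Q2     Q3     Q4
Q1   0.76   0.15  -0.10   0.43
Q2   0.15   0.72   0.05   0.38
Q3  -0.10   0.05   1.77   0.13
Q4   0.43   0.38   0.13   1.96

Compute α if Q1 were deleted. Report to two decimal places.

Remaining items: Q2, Q3, Q4 (k = 3).
ΣVar(i) = 0.72 + 1.77 + 1.96 = 4.45
Var(T) = 4.45 + 2 × 0.56 = 5.57
α (item deleted) = (3/2)·(1 − 4.45/5.57) = 0.30

α = 0.30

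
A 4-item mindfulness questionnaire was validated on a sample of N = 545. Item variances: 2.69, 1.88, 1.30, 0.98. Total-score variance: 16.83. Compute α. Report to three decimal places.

ΣVar(i) = 2.69 + 1.88 + 1.30 + 0.98 = 6.85
α = (k/(k−1))·(1 − ΣVar(i)/total variance) = (4/3)·(1 − 6.85/16.83) = 0.791

α = 0.791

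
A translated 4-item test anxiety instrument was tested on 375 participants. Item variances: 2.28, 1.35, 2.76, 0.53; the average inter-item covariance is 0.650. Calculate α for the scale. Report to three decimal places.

ΣVar(i) = 2.28 + 1.35 + 2.76 + 0.53 = 6.92
Sum of the 6 distinct covariances = 6 × 0.650 = 3.900
σ²_T = ΣVar(i) + 2·Σcov = 6.92 + 2 × 3.900 = 14.720
α = (4/3)·(1 − 6.92/14.720) = 0.707

α = 0.707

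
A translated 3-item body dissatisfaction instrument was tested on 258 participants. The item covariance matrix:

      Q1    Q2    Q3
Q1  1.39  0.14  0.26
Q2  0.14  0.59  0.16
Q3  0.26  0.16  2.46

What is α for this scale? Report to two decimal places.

α = 0.30

ΣVar(i) = 1.39 + 0.59 + 2.46 = 4.44
Sum of the distinct covariances = 0.56
Var(T) = 4.44 + 2 × 0.56 = 5.56
α = (k/(k−1))·(1 − ΣVar(i)/Var(T)) = (3/2)·(1 − 4.44/5.56) = 0.30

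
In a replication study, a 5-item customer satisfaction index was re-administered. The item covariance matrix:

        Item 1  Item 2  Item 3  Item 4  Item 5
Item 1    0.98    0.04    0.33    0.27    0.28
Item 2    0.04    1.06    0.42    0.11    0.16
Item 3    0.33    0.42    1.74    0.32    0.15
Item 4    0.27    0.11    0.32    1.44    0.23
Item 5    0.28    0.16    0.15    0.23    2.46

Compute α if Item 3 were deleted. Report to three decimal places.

Remaining items: Item 1, Item 2, Item 4, Item 5 (k = 4).
sum of item variances = 0.98 + 1.06 + 1.44 + 2.46 = 5.94
total variance = 5.94 + 2 × 1.09 = 8.12
α (item deleted) = (4/3)·(1 − 5.94/8.12) = 0.358

α = 0.358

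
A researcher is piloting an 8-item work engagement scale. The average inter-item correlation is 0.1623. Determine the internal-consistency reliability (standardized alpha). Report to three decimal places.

Standardized α = k·r̄ / (1 + (k−1)·r̄) = 8 × 0.1623 / (1 + 7 × 0.1623)
  = 1.2984 / 2.1361 = 0.608

standardized alpha = 0.608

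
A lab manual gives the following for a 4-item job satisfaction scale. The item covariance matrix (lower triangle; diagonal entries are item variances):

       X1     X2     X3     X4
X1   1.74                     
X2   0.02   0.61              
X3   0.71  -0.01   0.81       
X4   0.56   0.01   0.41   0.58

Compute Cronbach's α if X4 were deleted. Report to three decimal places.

Remaining items: X1, X2, X3 (k = 3).
Σσᵢ² = 1.74 + 0.61 + 0.81 = 3.16
σ²_T = 3.16 + 2 × 0.72 = 4.60
α (item deleted) = (3/2)·(1 − 3.16/4.60) = 0.470

Cronbach's α = 0.470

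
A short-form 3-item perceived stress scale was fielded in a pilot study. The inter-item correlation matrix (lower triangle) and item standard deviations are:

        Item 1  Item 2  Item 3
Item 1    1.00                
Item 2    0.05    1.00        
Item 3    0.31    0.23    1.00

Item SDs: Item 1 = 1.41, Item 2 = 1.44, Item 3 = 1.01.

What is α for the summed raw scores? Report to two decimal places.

α = 0.39

Σσ²ᵢ = 1.41² + 1.44² + 1.01² = 5.0818
Covariances σ_ij = r_ij · s_i · s_j:
  σ(Item 1,Item 2) = 0.05 × 1.41 × 1.44 = 0.1015
  σ(Item 1,Item 3) = 0.31 × 1.41 × 1.01 = 0.4415
  σ(Item 2,Item 3) = 0.23 × 1.44 × 1.01 = 0.3345
σ²_T = Σσ²ᵢ + 2·Σσ_ij = 5.0818 + 2 × 0.8775 = 6.8368
α = (3/2)·(1 − 5.0818/6.8368) = 0.39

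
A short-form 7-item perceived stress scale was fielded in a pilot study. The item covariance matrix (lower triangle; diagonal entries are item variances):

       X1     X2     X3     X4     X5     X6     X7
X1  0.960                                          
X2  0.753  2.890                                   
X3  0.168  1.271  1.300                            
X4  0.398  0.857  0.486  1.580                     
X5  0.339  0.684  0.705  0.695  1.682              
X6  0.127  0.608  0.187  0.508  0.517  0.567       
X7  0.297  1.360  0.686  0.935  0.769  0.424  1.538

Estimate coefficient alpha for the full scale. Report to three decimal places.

α = 0.826

Σσᵢ² = 0.960 + 2.890 + 1.300 + 1.580 + 1.682 + 0.567 + 1.538 = 10.517
Sum of off-diagonal covariances = 12.774
σ²_T = 10.517 + 2 × 12.774 = 36.065
α = (k/(k−1))·(1 − Σσᵢ²/σ²_T) = (7/6)·(1 − 10.517/36.065) = 0.826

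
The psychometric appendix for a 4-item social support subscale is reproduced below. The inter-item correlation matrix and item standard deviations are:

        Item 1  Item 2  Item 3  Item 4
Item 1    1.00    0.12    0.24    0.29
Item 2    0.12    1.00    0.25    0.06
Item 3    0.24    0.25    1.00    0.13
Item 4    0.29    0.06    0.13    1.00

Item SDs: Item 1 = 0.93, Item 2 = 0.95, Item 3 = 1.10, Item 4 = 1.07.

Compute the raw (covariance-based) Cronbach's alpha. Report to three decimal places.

α = 0.468

Σσ²ᵢ = 0.93² + 0.95² + 1.10² + 1.07² = 4.1223
Covariances σ_ij = r_ij · s_i · s_j:
  σ(Item 1,Item 2) = 0.12 × 0.93 × 0.95 = 0.1060
  σ(Item 1,Item 3) = 0.24 × 0.93 × 1.10 = 0.2455
  σ(Item 1,Item 4) = 0.29 × 0.93 × 1.07 = 0.2886
  σ(Item 2,Item 3) = 0.25 × 0.95 × 1.10 = 0.2612
  σ(Item 2,Item 4) = 0.06 × 0.95 × 1.07 = 0.0610
  σ(Item 3,Item 4) = 0.13 × 1.10 × 1.07 = 0.1530
σ²_T = Σσ²ᵢ + 2·Σσ_ij = 4.1223 + 2 × 1.1153 = 6.3529
α = (4/3)·(1 − 4.1223/6.3529) = 0.468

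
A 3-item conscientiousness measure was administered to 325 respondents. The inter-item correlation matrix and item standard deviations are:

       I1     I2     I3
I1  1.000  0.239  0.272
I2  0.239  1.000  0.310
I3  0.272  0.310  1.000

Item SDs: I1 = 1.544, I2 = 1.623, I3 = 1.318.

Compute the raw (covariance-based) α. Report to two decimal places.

α = 0.52

Σσ²ᵢ = 1.544² + 1.623² + 1.318² = 6.7552
Covariances σ_ij = r_ij · s_i · s_j:
  σ(I1,I2) = 0.239 × 1.544 × 1.623 = 0.5989
  σ(I1,I3) = 0.272 × 1.544 × 1.318 = 0.5535
  σ(I2,I3) = 0.310 × 1.623 × 1.318 = 0.6631
σ²_T = Σσ²ᵢ + 2·Σσ_ij = 6.7552 + 2 × 1.8155 = 10.3862
α = (3/2)·(1 − 6.7552/10.3862) = 0.52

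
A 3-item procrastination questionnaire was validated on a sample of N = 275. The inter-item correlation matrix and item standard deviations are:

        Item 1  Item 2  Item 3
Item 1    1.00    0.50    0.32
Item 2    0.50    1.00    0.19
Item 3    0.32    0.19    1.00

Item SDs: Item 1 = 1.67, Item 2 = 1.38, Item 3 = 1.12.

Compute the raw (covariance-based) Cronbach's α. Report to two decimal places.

Σσ²ᵢ = 1.67² + 1.38² + 1.12² = 5.9477
Covariances σ_ij = r_ij · s_i · s_j:
  σ(Item 1,Item 2) = 0.50 × 1.67 × 1.38 = 1.1523
  σ(Item 1,Item 3) = 0.32 × 1.67 × 1.12 = 0.5985
  σ(Item 2,Item 3) = 0.19 × 1.38 × 1.12 = 0.2937
σ²_T = Σσ²ᵢ + 2·Σσ_ij = 5.9477 + 2 × 2.0445 = 10.0367
α = (3/2)·(1 − 5.9477/10.0367) = 0.61

α = 0.61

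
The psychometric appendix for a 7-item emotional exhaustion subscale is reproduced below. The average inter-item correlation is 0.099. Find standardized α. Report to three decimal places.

Standardized α = k·r̄ / (1 + (k−1)·r̄) = 7 × 0.099 / (1 + 6 × 0.099)
  = 0.6930 / 1.5940 = 0.435

standardized α = 0.435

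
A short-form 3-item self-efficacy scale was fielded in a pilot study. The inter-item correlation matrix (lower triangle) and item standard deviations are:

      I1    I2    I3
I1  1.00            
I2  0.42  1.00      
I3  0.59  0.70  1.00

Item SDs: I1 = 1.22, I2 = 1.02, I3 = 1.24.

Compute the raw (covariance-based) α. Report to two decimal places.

α = 0.80

Σσ²ᵢ = 1.22² + 1.02² + 1.24² = 4.0664
Covariances σ_ij = r_ij · s_i · s_j:
  σ(I1,I2) = 0.42 × 1.22 × 1.02 = 0.5226
  σ(I1,I3) = 0.59 × 1.22 × 1.24 = 0.8926
  σ(I2,I3) = 0.70 × 1.02 × 1.24 = 0.8854
σ²_T = Σσ²ᵢ + 2·Σσ_ij = 4.0664 + 2 × 2.3006 = 8.6676
α = (3/2)·(1 − 4.0664/8.6676) = 0.80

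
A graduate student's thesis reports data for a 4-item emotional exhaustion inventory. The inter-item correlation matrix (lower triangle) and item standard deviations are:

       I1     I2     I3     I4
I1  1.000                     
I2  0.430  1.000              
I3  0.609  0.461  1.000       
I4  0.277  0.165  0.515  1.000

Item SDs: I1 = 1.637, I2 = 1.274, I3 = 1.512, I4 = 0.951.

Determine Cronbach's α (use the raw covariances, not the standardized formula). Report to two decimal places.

Σσ²ᵢ = 1.637² + 1.274² + 1.512² + 0.951² = 7.4934
Covariances σ_ij = r_ij · s_i · s_j:
  σ(I1,I2) = 0.430 × 1.637 × 1.274 = 0.8968
  σ(I1,I3) = 0.609 × 1.637 × 1.512 = 1.5074
  σ(I1,I4) = 0.277 × 1.637 × 0.951 = 0.4312
  σ(I2,I3) = 0.461 × 1.274 × 1.512 = 0.8880
  σ(I2,I4) = 0.165 × 1.274 × 0.951 = 0.1999
  σ(I3,I4) = 0.515 × 1.512 × 0.951 = 0.7405
σ²_T = Σσ²ᵢ + 2·Σσ_ij = 7.4934 + 2 × 4.6638 = 16.8210
α = (4/3)·(1 − 7.4934/16.8210) = 0.74

Cronbach's α = 0.74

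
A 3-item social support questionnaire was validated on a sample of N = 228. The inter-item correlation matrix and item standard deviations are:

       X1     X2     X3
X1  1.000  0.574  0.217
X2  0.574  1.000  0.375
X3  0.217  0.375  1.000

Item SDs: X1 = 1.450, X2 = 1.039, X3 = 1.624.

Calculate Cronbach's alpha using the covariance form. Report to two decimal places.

α = 0.61

Σσ²ᵢ = 1.450² + 1.039² + 1.624² = 5.8194
Covariances σ_ij = r_ij · s_i · s_j:
  σ(X1,X2) = 0.574 × 1.450 × 1.039 = 0.8648
  σ(X1,X3) = 0.217 × 1.450 × 1.624 = 0.5110
  σ(X2,X3) = 0.375 × 1.039 × 1.624 = 0.6328
σ²_T = Σσ²ᵢ + 2·Σσ_ij = 5.8194 + 2 × 2.0086 = 9.8366
α = (3/2)·(1 − 5.8194/9.8366) = 0.61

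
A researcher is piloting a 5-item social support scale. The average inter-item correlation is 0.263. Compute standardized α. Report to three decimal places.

standardized α = 0.641

Standardized α = k·r̄ / (1 + (k−1)·r̄) = 5 × 0.263 / (1 + 4 × 0.263)
  = 1.3150 / 2.0520 = 0.641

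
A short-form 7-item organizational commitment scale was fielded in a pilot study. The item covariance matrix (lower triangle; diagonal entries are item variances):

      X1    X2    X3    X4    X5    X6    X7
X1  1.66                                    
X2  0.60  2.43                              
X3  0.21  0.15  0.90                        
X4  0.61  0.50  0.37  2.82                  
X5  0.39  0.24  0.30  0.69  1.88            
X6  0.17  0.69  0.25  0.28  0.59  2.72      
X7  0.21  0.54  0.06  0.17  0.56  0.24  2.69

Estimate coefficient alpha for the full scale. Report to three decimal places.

α = 0.594

Σσ²ᵢ = 1.66 + 2.43 + 0.90 + 2.82 + 1.88 + 2.72 + 2.69 = 15.10
Σ_{i<j} σ_ij = 7.82
σ²_T = 15.10 + 2 × 7.82 = 30.74
α = (k/(k−1))·(1 − Σσ²ᵢ/σ²_T) = (7/6)·(1 − 15.10/30.74) = 0.594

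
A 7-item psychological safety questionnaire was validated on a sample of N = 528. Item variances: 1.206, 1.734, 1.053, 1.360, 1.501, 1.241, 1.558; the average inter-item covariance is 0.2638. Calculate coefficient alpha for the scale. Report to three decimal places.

Σσᵢ² = 1.206 + 1.734 + 1.053 + 1.360 + 1.501 + 1.241 + 1.558 = 9.653
Sum of the 21 distinct covariances = 21 × 0.2638 = 5.5398
Var(T) = Σσᵢ² + 2·Σcov = 9.653 + 2 × 5.5398 = 20.7326
α = (7/6)·(1 − 9.653/20.7326) = 0.623

α = 0.623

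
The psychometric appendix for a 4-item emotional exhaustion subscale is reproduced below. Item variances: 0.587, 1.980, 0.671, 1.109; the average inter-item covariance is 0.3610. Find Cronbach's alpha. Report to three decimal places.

Σσ²ᵢ = 0.587 + 1.980 + 0.671 + 1.109 = 4.347
Sum of the 6 distinct covariances = 6 × 0.3610 = 2.1660
σ²_total = Σσ²ᵢ + 2·Σcov = 4.347 + 2 × 2.1660 = 8.6790
α = (4/3)·(1 − 4.347/8.6790) = 0.666

α = 0.666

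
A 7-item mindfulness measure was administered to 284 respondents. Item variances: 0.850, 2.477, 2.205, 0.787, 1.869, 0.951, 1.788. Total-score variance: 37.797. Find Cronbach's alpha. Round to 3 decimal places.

α = 0.829

ΣVar(i) = 0.850 + 2.477 + 2.205 + 0.787 + 1.869 + 0.951 + 1.788 = 10.927
α = (k/(k−1))·(1 − ΣVar(i)/σ²_T) = (7/6)·(1 − 10.927/37.797) = 0.829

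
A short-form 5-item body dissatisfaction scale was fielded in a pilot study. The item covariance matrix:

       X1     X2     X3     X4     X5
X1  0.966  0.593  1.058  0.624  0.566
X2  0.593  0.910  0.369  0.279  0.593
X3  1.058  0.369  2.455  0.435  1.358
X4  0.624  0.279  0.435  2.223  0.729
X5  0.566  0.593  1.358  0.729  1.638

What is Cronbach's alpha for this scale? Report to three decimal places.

α = 0.771

sum of item variances = 0.966 + 0.910 + 2.455 + 2.223 + 1.638 = 8.192
Σ_{i<j} σ_ij = 6.604
Var(T) = 8.192 + 2 × 6.604 = 21.400
α = (k/(k−1))·(1 − sum of item variances/Var(T)) = (5/4)·(1 − 8.192/21.400) = 0.771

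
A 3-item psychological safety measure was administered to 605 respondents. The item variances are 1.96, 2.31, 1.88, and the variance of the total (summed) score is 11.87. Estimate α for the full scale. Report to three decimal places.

α = 0.723

sum of item variances = 1.96 + 2.31 + 1.88 = 6.15
α = (k/(k−1))·(1 − sum of item variances/σ²_total) = (3/2)·(1 − 6.15/11.87) = 0.723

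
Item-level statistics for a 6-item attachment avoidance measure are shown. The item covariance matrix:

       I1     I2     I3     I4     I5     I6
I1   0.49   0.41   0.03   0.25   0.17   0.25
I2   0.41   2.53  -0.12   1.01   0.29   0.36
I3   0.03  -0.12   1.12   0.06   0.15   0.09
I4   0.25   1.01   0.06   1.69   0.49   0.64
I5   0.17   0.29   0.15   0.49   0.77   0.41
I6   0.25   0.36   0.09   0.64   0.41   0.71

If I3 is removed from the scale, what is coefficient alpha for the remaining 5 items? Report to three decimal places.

Remaining items: I1, I2, I4, I5, I6 (k = 5).
sum of item variances = 0.49 + 2.53 + 1.69 + 0.77 + 0.71 = 6.19
σ²_T = 6.19 + 2 × 4.28 = 14.75
α (item deleted) = (5/4)·(1 − 6.19/14.75) = 0.725

coefficient alpha = 0.725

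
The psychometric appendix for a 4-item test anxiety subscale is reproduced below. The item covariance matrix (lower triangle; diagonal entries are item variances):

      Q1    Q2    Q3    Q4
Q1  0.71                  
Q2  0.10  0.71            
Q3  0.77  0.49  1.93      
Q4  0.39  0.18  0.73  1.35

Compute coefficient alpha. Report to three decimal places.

coefficient alpha = 0.708

sum of item variances = 0.71 + 0.71 + 1.93 + 1.35 = 4.70
Σ_{i<j} σ_ij = 2.66
total variance = 4.70 + 2 × 2.66 = 10.02
α = (k/(k−1))·(1 − sum of item variances/total variance) = (4/3)·(1 − 4.70/10.02) = 0.708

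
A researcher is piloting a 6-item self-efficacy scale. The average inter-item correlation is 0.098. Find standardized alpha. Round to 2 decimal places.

Standardized α = k·r̄ / (1 + (k−1)·r̄) = 6 × 0.098 / (1 + 5 × 0.098)
  = 0.5880 / 1.4900 = 0.39

standardized alpha = 0.39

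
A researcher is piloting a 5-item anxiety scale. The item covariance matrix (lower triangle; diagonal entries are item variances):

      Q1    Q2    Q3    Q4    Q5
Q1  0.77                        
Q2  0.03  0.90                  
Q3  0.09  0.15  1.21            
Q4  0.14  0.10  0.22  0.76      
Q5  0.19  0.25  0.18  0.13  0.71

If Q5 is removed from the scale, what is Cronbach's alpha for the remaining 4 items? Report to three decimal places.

Remaining items: Q1, Q2, Q3, Q4 (k = 4).
Σσ²ᵢ = 0.77 + 0.90 + 1.21 + 0.76 = 3.64
total variance = 3.64 + 2 × 0.73 = 5.10
α (item deleted) = (4/3)·(1 − 3.64/5.10) = 0.382

Cronbach's alpha = 0.382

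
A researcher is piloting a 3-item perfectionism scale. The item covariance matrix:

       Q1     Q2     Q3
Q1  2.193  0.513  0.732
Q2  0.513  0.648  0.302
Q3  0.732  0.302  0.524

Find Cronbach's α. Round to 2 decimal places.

Cronbach's α = 0.72

Σσ²ᵢ = 2.193 + 0.648 + 0.524 = 3.365
Σ_{i<j} σ_ij = 1.547
σ²_T = 3.365 + 2 × 1.547 = 6.459
α = (k/(k−1))·(1 − Σσ²ᵢ/σ²_T) = (3/2)·(1 − 3.365/6.459) = 0.72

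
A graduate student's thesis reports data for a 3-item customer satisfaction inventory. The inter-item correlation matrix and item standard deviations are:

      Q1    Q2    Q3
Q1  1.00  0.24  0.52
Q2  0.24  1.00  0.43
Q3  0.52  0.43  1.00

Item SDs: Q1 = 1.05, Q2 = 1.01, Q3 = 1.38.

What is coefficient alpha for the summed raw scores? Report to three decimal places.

α = 0.666

Σσ²ᵢ = 1.05² + 1.01² + 1.38² = 4.0270
Covariances σ_ij = r_ij · s_i · s_j:
  σ(Q1,Q2) = 0.24 × 1.05 × 1.01 = 0.2545
  σ(Q1,Q3) = 0.52 × 1.05 × 1.38 = 0.7535
  σ(Q2,Q3) = 0.43 × 1.01 × 1.38 = 0.5993
σ²_T = Σσ²ᵢ + 2·Σσ_ij = 4.0270 + 2 × 1.6073 = 7.2416
α = (3/2)·(1 − 4.0270/7.2416) = 0.666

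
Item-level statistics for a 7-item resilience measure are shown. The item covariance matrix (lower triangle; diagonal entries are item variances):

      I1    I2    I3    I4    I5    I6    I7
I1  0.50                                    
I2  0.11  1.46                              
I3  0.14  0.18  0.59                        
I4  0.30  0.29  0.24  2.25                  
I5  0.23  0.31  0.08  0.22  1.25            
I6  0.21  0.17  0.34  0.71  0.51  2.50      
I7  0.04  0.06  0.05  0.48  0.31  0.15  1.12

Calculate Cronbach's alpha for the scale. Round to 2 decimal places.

ΣVar(i) = 0.50 + 1.46 + 0.59 + 2.25 + 1.25 + 2.50 + 1.12 = 9.67
Σ_{i<j} σ_ij = 5.13
σ²_total = 9.67 + 2 × 5.13 = 19.93
α = (k/(k−1))·(1 − ΣVar(i)/σ²_total) = (7/6)·(1 − 9.67/19.93) = 0.60

α = 0.60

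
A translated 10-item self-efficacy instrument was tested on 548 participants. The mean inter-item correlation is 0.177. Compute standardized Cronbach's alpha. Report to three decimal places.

Standardized α = k·r̄ / (1 + (k−1)·r̄) = 10 × 0.177 / (1 + 9 × 0.177)
  = 1.7700 / 2.5930 = 0.683

α = 0.683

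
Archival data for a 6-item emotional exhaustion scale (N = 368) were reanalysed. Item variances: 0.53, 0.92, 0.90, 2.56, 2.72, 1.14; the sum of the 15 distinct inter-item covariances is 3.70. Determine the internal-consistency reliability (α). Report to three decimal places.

α = 0.549

Σσᵢ² = 0.53 + 0.92 + 0.90 + 2.56 + 2.72 + 1.14 = 8.77
Sum of distinct covariances = 3.70
total variance = Σσᵢ² + 2·Σcov = 8.77 + 2 × 3.70 = 16.17
α = (6/5)·(1 − 8.77/16.17) = 0.549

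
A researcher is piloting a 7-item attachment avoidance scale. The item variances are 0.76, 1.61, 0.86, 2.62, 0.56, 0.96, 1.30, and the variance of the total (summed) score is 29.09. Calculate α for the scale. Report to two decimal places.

α = 0.82

Σσ²ᵢ = 0.76 + 1.61 + 0.86 + 2.62 + 0.56 + 0.96 + 1.30 = 8.67
α = (k/(k−1))·(1 − Σσ²ᵢ/σ²_total) = (7/6)·(1 − 8.67/29.09) = 0.82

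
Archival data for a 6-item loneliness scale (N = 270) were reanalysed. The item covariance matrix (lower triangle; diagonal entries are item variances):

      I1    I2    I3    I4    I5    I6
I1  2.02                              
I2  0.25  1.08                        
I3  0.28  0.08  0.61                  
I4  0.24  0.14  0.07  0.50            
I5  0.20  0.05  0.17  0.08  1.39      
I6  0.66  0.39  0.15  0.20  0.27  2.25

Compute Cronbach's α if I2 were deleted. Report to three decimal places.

Remaining items: I1, I3, I4, I5, I6 (k = 5).
sum of item variances = 2.02 + 0.61 + 0.50 + 1.39 + 2.25 = 6.77
σ²_T = 6.77 + 2 × 2.32 = 11.41
α (item deleted) = (5/4)·(1 − 6.77/11.41) = 0.508

Cronbach's α = 0.508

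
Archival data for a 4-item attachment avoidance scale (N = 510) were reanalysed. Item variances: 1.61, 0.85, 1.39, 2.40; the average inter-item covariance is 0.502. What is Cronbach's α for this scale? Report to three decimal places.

ΣVar(i) = 1.61 + 0.85 + 1.39 + 2.40 = 6.25
Sum of the 6 distinct covariances = 6 × 0.502 = 3.012
σ²_T = ΣVar(i) + 2·Σcov = 6.25 + 2 × 3.012 = 12.274
α = (4/3)·(1 − 6.25/12.274) = 0.654

Cronbach's α = 0.654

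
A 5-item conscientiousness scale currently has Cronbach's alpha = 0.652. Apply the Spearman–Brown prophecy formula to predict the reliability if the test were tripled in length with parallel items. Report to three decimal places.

predicted reliability = 0.849

Length factor m = 3
α' = m·α / (1 + (m−1)·α)
   = 3 × 0.652 / (1 + (3 − 1) × 0.652)
   = 1.9560 / 2.3040 = 0.849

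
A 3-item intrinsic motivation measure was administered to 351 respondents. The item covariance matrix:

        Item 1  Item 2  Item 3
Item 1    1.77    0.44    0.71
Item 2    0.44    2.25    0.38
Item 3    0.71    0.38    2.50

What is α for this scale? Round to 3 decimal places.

ΣVar(i) = 1.77 + 2.25 + 2.50 = 6.52
Σ_{i<j} σ_ij = 1.53
Var(T) = 6.52 + 2 × 1.53 = 9.58
α = (k/(k−1))·(1 − ΣVar(i)/Var(T)) = (3/2)·(1 − 6.52/9.58) = 0.479

α = 0.479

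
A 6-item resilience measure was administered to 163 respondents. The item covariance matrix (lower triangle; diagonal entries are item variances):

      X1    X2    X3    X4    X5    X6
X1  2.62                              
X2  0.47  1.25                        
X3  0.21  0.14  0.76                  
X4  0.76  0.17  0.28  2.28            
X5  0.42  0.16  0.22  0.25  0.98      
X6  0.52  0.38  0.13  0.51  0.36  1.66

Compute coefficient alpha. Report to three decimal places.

α = 0.613

sum of item variances = 2.62 + 1.25 + 0.76 + 2.28 + 0.98 + 1.66 = 9.55
Σ_{i<j} σ_ij = 4.98
total variance = 9.55 + 2 × 4.98 = 19.51
α = (k/(k−1))·(1 − sum of item variances/total variance) = (6/5)·(1 − 9.55/19.51) = 0.613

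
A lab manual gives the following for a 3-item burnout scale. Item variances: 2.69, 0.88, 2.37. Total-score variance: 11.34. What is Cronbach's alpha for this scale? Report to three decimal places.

Σσ²ᵢ = 2.69 + 0.88 + 2.37 = 5.94
α = (k/(k−1))·(1 − Σσ²ᵢ/σ²_total) = (3/2)·(1 − 5.94/11.34) = 0.714

Cronbach's alpha = 0.714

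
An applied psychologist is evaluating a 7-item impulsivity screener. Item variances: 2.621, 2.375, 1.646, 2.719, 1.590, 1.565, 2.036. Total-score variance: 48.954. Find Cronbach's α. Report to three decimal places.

Cronbach's α = 0.820

Σσ²ᵢ = 2.621 + 2.375 + 1.646 + 2.719 + 1.590 + 1.565 + 2.036 = 14.552
α = (k/(k−1))·(1 − Σσ²ᵢ/total variance) = (7/6)·(1 − 14.552/48.954) = 0.820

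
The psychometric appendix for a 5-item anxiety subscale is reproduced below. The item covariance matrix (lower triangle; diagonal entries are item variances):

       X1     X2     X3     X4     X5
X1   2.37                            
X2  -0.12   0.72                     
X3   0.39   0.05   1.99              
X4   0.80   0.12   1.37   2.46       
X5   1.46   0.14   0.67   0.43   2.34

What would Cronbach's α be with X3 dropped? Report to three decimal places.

Remaining items: X1, X2, X4, X5 (k = 4).
Σσᵢ² = 2.37 + 0.72 + 2.46 + 2.34 = 7.89
σ²_T = 7.89 + 2 × 2.83 = 13.55
α (item deleted) = (4/3)·(1 − 7.89/13.55) = 0.557

α = 0.557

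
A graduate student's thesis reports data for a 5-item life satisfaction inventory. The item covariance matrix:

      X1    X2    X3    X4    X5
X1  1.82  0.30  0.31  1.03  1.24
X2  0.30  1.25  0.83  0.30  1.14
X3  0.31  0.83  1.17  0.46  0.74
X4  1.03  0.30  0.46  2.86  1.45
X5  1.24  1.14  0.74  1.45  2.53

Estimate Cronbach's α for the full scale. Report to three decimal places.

Cronbach's α = 0.773

Σσ²ᵢ = 1.82 + 1.25 + 1.17 + 2.86 + 2.53 = 9.63
Σ_{i<j} σ_ij = 7.80
Var(T) = 9.63 + 2 × 7.80 = 25.23
α = (k/(k−1))·(1 − Σσ²ᵢ/Var(T)) = (5/4)·(1 − 9.63/25.23) = 0.773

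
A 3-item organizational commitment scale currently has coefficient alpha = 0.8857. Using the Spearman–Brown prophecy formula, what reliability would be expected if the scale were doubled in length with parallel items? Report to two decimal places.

Length factor m = 2
α' = m·α / (1 + (m−1)·α)
   = 2 × 0.8857 / (1 + (2 − 1) × 0.8857)
   = 1.7714 / 1.8857 = 0.94

predicted reliability = 0.94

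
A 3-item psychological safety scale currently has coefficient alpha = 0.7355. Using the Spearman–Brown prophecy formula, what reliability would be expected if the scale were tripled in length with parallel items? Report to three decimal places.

Length factor m = 3
α' = m·α / (1 + (m−1)·α)
   = 3 × 0.7355 / (1 + (3 − 1) × 0.7355)
   = 2.2065 / 2.4710 = 0.893

predicted reliability = 0.893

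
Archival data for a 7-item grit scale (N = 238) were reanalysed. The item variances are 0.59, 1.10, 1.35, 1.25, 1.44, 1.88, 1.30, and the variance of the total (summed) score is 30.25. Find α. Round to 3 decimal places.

α = 0.823

sum of item variances = 0.59 + 1.10 + 1.35 + 1.25 + 1.44 + 1.88 + 1.30 = 8.91
α = (k/(k−1))·(1 − sum of item variances/σ²_total) = (7/6)·(1 − 8.91/30.25) = 0.823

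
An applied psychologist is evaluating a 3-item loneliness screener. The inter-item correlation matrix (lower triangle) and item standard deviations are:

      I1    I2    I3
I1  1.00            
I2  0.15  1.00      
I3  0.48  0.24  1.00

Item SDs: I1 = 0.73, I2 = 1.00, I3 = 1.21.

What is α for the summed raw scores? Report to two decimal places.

α = 0.53

Σσ²ᵢ = 0.73² + 1.00² + 1.21² = 2.9970
Covariances σ_ij = r_ij · s_i · s_j:
  σ(I1,I2) = 0.15 × 0.73 × 1.00 = 0.1095
  σ(I1,I3) = 0.48 × 0.73 × 1.21 = 0.4240
  σ(I2,I3) = 0.24 × 1.00 × 1.21 = 0.2904
σ²_T = Σσ²ᵢ + 2·Σσ_ij = 2.9970 + 2 × 0.8239 = 4.6448
α = (3/2)·(1 − 2.9970/4.6448) = 0.53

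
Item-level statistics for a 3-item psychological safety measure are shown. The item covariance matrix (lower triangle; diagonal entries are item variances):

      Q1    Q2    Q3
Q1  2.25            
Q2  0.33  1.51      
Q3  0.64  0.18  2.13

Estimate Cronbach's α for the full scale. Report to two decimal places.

ΣVar(i) = 2.25 + 1.51 + 2.13 = 5.89
Sum of off-diagonal covariances = 1.15
σ²_T = 5.89 + 2 × 1.15 = 8.19
α = (k/(k−1))·(1 − ΣVar(i)/σ²_T) = (3/2)·(1 − 5.89/8.19) = 0.42

Cronbach's α = 0.42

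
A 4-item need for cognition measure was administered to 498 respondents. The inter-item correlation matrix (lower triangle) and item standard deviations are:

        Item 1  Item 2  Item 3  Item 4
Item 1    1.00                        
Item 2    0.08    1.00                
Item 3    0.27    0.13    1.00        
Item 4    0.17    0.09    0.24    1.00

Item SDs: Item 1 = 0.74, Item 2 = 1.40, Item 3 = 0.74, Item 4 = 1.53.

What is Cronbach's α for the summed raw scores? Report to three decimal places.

Σσ²ᵢ = 0.74² + 1.40² + 0.74² + 1.53² = 5.3961
Covariances σ_ij = r_ij · s_i · s_j:
  σ(Item 1,Item 2) = 0.08 × 0.74 × 1.40 = 0.0829
  σ(Item 1,Item 3) = 0.27 × 0.74 × 0.74 = 0.1479
  σ(Item 1,Item 4) = 0.17 × 0.74 × 1.53 = 0.1925
  σ(Item 2,Item 3) = 0.13 × 1.40 × 0.74 = 0.1347
  σ(Item 2,Item 4) = 0.09 × 1.40 × 1.53 = 0.1928
  σ(Item 3,Item 4) = 0.24 × 0.74 × 1.53 = 0.2717
σ²_T = Σσ²ᵢ + 2·Σσ_ij = 5.3961 + 2 × 1.0225 = 7.4411
α = (4/3)·(1 − 5.3961/7.4411) = 0.366

Cronbach's α = 0.366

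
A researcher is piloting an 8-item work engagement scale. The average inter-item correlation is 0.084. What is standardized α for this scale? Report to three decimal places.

standardized α = 0.423

Standardized α = k·r̄ / (1 + (k−1)·r̄) = 8 × 0.084 / (1 + 7 × 0.084)
  = 0.6720 / 1.5880 = 0.423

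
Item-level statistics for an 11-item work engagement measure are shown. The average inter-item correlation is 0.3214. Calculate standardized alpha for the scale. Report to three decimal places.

Standardized α = k·r̄ / (1 + (k−1)·r̄) = 11 × 0.3214 / (1 + 10 × 0.3214)
  = 3.5354 / 4.2140 = 0.839

standardized alpha = 0.839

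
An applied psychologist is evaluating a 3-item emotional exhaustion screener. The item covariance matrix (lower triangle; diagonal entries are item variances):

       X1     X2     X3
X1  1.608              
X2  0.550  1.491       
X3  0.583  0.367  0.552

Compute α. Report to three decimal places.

Σσ²ᵢ = 1.608 + 1.491 + 0.552 = 3.651
Sum of the distinct covariances = 1.500
σ²_T = 3.651 + 2 × 1.500 = 6.651
α = (k/(k−1))·(1 − Σσ²ᵢ/σ²_T) = (3/2)·(1 − 3.651/6.651) = 0.677

α = 0.677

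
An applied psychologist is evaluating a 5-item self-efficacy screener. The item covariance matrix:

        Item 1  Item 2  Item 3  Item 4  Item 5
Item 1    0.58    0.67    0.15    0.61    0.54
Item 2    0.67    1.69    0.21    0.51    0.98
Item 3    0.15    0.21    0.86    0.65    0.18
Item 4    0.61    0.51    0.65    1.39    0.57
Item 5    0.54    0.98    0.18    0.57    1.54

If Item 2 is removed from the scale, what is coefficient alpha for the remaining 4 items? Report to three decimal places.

coefficient alpha = 0.737

Remaining items: Item 1, Item 3, Item 4, Item 5 (k = 4).
sum of item variances = 0.58 + 0.86 + 1.39 + 1.54 = 4.37
σ²_T = 4.37 + 2 × 2.70 = 9.77
α (item deleted) = (4/3)·(1 − 4.37/9.77) = 0.737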